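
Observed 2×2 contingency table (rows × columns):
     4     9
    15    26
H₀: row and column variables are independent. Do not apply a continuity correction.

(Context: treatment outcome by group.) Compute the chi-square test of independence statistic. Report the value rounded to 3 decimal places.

Row totals [13, 41], col totals [19, 35], n=54
χ² = (4−4.57)²/4.57 + (9−8.43)²/8.43 + (15−14.43)²/14.43 + (26−26.57)²/26.57 = 0.1464
df = 1

test statistic = 0.146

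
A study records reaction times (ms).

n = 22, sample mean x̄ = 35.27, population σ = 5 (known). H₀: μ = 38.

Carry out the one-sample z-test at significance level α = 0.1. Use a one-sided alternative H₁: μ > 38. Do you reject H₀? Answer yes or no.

SE = σ/√n = 5/√22 = 1.0660
z = (x̄−μ₀)/SE = (35.27−38)/1.0660 = -2.5610
p-value (one-sided, H₁ greater) = 0.99478
At α=0.1: p ≥ α → fail to reject H₀

reject H₀: no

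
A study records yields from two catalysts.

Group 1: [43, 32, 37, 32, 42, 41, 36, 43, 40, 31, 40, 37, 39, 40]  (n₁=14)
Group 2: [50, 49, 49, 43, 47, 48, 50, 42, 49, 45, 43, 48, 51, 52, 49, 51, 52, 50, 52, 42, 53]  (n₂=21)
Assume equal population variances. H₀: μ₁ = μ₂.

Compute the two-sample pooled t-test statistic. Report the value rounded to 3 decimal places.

x̄₁=38.071, s₁=4.066, n₁=14
x̄₂=48.333, s₂=3.440, n₂=21
s_p² = [13·4.066² + 20·3.440²]/33 = 13.6847
SE = √(s_p²·(1/14+1/21)) = 1.2764
t = (38.071−48.333)/1.2764 = -8.0399
df = 33

test statistic = -8.040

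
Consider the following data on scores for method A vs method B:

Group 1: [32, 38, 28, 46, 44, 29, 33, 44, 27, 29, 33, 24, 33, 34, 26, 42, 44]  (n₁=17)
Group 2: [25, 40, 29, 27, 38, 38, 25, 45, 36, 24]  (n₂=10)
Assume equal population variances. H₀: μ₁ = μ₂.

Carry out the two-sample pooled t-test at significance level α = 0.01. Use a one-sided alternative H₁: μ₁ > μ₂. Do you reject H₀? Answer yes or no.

x̄₁=34.471, s₁=7.186, n₁=17
x̄₂=32.700, s₂=7.543, n₂=10
s_p² = [16·7.186² + 9·7.543²]/25 = 53.5334
SE = √(s_p²·(1/17+1/10)) = 2.9159
t = (34.471−32.700)/2.9159 = 0.6072
df = 25
p-value (one-sided, H₁ greater) = 0.27459
At α=0.01: p ≥ α → fail to reject H₀

reject H₀: no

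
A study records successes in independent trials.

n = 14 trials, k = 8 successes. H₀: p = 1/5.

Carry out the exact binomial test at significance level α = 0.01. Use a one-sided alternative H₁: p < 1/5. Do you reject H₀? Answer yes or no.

Exact binomial: n=14, k=8, p₀=1/5=0.2000
P(X≤8) from Σ C(n,i)·p₀^i·(1−p₀)^(n−i)
p-value (one-sided, H₁ less) = 0.99962
At α=0.01: p ≥ α → fail to reject H₀

reject H₀: no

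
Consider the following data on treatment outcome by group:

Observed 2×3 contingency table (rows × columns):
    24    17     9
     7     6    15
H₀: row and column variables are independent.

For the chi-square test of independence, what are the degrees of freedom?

df = (r−1)(c−1) = (2−1)·(3−1) = 2

degrees of freedom = 2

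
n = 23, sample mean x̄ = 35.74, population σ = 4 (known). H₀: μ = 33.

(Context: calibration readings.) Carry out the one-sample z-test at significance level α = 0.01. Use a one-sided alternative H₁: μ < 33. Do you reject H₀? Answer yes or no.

reject H₀: no

SE = σ/√n = 4/√23 = 0.8341
z = (x̄−μ₀)/SE = (35.74−33)/0.8341 = 3.2851
p-value (one-sided, H₁ less) = 0.99949
At α=0.01: p ≥ α → fail to reject H₀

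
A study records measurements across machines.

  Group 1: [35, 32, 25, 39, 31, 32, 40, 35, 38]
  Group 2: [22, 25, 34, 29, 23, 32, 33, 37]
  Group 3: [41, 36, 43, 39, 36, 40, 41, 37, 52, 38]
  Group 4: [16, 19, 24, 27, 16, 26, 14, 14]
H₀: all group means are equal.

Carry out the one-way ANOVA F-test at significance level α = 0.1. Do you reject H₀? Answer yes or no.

reject H₀: yes

Group means [34.11, 29.38, 40.30, 19.50], grand mean 31.457
SSB = Σnᵢ(x̄ᵢ−x̄)² = 2023.822; SSW = ΣΣ(x−x̄ᵢ)² = 794.864
MSB = 2023.822/3 = 674.6073; MSW = 794.864/31 = 25.6408
F = MSB/MSW = 26.3099
df = (3, 31)
p-value (upper-tail) = 0.00000
At α=0.1: p < α → reject H₀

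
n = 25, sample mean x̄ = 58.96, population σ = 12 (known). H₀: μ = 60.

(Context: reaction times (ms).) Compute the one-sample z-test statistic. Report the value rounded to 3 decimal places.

test statistic = -0.433

SE = σ/√n = 12/√25 = 2.4000
z = (x̄−μ₀)/SE = (58.96−60)/2.4000 = -0.4333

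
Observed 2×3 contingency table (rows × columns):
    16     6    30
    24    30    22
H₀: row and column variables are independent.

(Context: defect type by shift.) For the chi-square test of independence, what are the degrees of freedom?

degrees of freedom = 2

df = (r−1)(c−1) = (2−1)·(3−1) = 2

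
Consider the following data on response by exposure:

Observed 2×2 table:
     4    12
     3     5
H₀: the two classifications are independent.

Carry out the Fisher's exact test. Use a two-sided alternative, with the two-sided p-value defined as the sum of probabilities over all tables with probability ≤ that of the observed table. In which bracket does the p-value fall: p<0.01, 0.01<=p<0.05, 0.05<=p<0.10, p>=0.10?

p-value bracket: p>=0.10

Margins: r₁=16, r₂=8, c₁=7, c₂=17, n=24
p_obs = C(16,4)·C(8,3)/C(24,7); sum pmf over tables with pmf ≤ p_obs
p-value (two-sided) = 0.64663
→ bracket: p>=0.10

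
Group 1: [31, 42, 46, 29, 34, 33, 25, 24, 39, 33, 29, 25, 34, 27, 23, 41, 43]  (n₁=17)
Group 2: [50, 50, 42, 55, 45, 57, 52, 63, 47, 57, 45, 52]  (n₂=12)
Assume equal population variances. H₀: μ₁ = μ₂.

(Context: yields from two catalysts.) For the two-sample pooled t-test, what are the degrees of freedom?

degrees of freedom = 27

df = n₁ + n₂ − 2 = 17 + 12 − 2 = 27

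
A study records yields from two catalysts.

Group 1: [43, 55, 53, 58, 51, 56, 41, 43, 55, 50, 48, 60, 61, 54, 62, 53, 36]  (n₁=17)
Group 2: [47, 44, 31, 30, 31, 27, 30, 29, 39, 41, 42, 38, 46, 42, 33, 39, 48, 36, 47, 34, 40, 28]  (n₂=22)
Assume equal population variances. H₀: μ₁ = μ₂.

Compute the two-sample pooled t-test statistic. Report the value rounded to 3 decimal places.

x̄₁=51.706, s₁=7.414, n₁=17
x̄₂=37.364, s₂=6.807, n₂=22
s_p² = [16·7.414² + 21·6.807²]/37 = 50.0708
SE = √(s_p²·(1/17+1/22)) = 2.2850
t = (51.706−37.364)/2.2850 = 6.2767
df = 37

test statistic = 6.277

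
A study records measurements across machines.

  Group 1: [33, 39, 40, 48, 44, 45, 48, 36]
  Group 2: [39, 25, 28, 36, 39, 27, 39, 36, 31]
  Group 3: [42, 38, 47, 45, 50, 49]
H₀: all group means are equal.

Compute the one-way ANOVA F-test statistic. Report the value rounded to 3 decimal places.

Group means [41.62, 33.33, 45.17], grand mean 39.304
SSB = Σnᵢ(x̄ᵢ−x̄)² = 570.161; SSW = ΣΣ(x−x̄ᵢ)² = 570.708
MSB = 570.161/2 = 285.0806; MSW = 570.708/20 = 28.5354
F = MSB/MSW = 9.9904
df = (2, 20)

test statistic = 9.990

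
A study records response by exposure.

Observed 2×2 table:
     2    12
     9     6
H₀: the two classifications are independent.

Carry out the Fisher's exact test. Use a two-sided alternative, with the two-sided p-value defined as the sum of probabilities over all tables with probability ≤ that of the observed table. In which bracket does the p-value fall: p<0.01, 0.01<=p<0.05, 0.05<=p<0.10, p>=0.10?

Margins: r₁=14, r₂=15, c₁=11, c₂=18, n=29
p_obs = C(14,2)·C(15,9)/C(29,11); sum pmf over tables with pmf ≤ p_obs
p-value (two-sided) = 0.02094
→ bracket: 0.01<=p<0.05

p-value bracket: 0.01<=p<0.05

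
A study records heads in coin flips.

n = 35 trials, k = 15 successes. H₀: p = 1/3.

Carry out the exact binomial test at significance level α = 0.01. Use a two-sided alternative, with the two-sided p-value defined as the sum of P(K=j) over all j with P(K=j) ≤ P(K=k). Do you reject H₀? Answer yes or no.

reject H₀: no

Exact binomial: n=35, k=15, p₀=1/3=0.3333
P(X=j) = C(n,j)·p₀^j·(1−p₀)^(n−j); p = Σ P(X=j) over j with P(X=j) ≤ P(X=15)
p-value (two-sided) = 0.28134
At α=0.01: p ≥ α → fail to reject H₀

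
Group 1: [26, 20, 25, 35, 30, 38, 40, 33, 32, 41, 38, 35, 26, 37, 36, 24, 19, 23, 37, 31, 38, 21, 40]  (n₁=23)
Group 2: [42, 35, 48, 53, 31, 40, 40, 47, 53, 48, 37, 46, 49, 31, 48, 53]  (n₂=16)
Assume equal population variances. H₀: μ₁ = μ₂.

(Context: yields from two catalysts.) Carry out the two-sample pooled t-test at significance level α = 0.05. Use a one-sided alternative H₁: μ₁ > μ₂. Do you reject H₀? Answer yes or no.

reject H₀: no

x̄₁=31.522, s₁=7.077, n₁=23
x̄₂=43.812, s₂=7.450, n₂=16
s_p² = [22·7.077² + 15·7.450²]/37 = 52.2750
SE = √(s_p²·(1/23+1/16)) = 2.3537
t = (31.522−43.812)/2.3537 = -5.2218
df = 37
p-value (one-sided, H₁ greater) = 1.00000
At α=0.05: p ≥ α → fail to reject H₀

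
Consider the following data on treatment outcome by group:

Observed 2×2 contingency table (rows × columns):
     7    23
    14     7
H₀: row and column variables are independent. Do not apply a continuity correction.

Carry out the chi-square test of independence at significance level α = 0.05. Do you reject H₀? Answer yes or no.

reject H₀: yes

Row totals [30, 21], col totals [21, 30], n=51
χ² = (7−12.35)²/12.35 + (23−17.65)²/17.65 + (14−8.65)²/8.65 + (7−12.35)²/12.35 = 9.5767
df = 1
p-value (upper-tail) = 0.00197
At α=0.05: p < α → reject H₀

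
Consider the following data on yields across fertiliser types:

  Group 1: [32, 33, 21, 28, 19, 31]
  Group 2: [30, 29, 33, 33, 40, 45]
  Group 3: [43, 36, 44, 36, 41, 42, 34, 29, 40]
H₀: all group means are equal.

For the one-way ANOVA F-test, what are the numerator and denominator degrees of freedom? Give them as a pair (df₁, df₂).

degrees of freedom = [2, 18]

k = 3 groups, N = 21 total
df = (k−1, N−k) = (3−1, 21−3) = (2, 18)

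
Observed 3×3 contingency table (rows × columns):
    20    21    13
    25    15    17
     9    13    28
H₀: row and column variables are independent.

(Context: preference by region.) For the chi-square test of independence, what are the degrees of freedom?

df = (r−1)(c−1) = (3−1)·(3−1) = 4

degrees of freedom = 4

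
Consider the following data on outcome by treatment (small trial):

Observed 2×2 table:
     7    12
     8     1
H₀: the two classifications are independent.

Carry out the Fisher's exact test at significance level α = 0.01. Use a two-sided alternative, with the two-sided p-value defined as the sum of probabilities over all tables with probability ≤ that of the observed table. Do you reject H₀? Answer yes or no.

Margins: r₁=19, r₂=9, c₁=15, c₂=13, n=28
p_obs = C(19,7)·C(9,8)/C(28,15); sum pmf over tables with pmf ≤ p_obs
p-value (two-sided) = 0.01573
At α=0.01: p ≥ α → fail to reject H₀

reject H₀: no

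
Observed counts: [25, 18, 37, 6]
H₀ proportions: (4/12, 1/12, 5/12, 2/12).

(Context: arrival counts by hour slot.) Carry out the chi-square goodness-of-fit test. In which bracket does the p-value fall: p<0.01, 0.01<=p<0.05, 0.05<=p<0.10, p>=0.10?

p-value bracket: p<0.01

n = 86; E_i = n·p_i = [28.67, 7.17, 35.83, 14.33]
χ² = (25−28.67)²/28.67 + (18−7.17)²/7.17 + (37−35.83)²/35.83 + (6−14.33)²/14.33 = 21.7279
df = 3
p-value (upper-tail) = 0.00007
→ bracket: p<0.01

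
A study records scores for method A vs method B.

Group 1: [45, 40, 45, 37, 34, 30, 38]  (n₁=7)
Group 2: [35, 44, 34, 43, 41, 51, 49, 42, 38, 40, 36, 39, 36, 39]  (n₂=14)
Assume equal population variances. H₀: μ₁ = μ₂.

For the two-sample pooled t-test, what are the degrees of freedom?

df = n₁ + n₂ − 2 = 7 + 14 − 2 = 19

degrees of freedom = 19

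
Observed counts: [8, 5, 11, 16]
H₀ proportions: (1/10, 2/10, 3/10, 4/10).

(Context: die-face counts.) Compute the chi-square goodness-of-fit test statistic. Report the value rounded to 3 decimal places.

n = 40; E_i = n·p_i = [4.00, 8.00, 12.00, 16.00]
χ² = (8−4.00)²/4.00 + (5−8.00)²/8.00 + (11−12.00)²/12.00 + (16−16.00)²/16.00 = 5.2083
df = 3

test statistic = 5.208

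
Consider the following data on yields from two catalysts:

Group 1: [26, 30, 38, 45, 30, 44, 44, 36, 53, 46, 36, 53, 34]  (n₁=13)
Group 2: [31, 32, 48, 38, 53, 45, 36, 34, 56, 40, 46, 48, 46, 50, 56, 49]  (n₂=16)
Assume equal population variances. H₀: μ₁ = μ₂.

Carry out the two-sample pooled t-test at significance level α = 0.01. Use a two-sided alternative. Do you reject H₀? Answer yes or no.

x̄₁=39.615, s₁=8.646, n₁=13
x̄₂=44.250, s₂=8.161, n₂=16
s_p² = [12·8.646² + 15·8.161²]/27 = 70.2251
SE = √(s_p²·(1/13+1/16)) = 3.1291
t = (39.615−44.250)/3.1291 = -1.4812
df = 27
p-value (two-sided) = 0.15014
At α=0.01: p ≥ α → fail to reject H₀

reject H₀: no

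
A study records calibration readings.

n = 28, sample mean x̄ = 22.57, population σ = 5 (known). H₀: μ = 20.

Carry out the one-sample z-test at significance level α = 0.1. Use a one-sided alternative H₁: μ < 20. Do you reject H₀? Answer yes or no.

reject H₀: no

SE = σ/√n = 5/√28 = 0.9449
z = (x̄−μ₀)/SE = (22.57−20)/0.9449 = 2.7198
p-value (one-sided, H₁ less) = 0.99673
At α=0.1: p ≥ α → fail to reject H₀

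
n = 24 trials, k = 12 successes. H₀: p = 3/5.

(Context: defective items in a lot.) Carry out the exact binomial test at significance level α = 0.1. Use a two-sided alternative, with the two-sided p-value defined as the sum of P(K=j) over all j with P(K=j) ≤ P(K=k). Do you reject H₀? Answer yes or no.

Exact binomial: n=24, k=12, p₀=3/5=0.6000
P(X=j) = C(n,j)·p₀^j·(1−p₀)^(n−j); p = Σ P(X=j) over j with P(X=j) ≤ P(X=12)
p-value (two-sided) = 0.40497
At α=0.1: p ≥ α → fail to reject H₀

reject H₀: no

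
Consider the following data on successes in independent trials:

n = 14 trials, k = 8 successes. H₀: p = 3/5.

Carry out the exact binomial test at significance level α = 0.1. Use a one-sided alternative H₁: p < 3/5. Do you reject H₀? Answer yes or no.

reject H₀: no

Exact binomial: n=14, k=8, p₀=3/5=0.6000
P(X≤8) from Σ C(n,i)·p₀^i·(1−p₀)^(n−i)
p-value (one-sided, H₁ less) = 0.51415
At α=0.1: p ≥ α → fail to reject H₀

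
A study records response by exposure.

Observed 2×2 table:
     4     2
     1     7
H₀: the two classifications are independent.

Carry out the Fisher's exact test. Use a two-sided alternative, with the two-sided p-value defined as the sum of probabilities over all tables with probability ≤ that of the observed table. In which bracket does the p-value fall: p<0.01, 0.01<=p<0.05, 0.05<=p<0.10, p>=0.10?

p-value bracket: 0.05<=p<0.10

Margins: r₁=6, r₂=8, c₁=5, c₂=9, n=14
p_obs = C(6,4)·C(8,1)/C(14,5); sum pmf over tables with pmf ≤ p_obs
p-value (two-sided) = 0.09091
→ bracket: 0.05<=p<0.10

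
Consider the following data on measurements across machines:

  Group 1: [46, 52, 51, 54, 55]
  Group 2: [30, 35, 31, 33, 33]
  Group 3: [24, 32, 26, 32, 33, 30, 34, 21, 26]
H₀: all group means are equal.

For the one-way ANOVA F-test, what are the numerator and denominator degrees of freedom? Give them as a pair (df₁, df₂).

degrees of freedom = [2, 16]

k = 3 groups, N = 19 total
df = (k−1, N−k) = (3−1, 19−3) = (2, 16)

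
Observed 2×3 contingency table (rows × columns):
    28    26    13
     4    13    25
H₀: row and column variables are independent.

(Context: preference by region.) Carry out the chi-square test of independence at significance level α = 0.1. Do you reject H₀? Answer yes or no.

reject H₀: yes

Row totals [67, 42], col totals [32, 39, 38], n=109
χ² = (28−19.67)²/19.67 + (26−23.97)²/23.97 + (13−23.36)²/23.36 + (4−12.33)²/12.33 + (13−15.03)²/15.03 + (25−14.64)²/14.64 = 21.5210
df = 2
p-value (upper-tail) = 0.00002
At α=0.1: p < α → reject H₀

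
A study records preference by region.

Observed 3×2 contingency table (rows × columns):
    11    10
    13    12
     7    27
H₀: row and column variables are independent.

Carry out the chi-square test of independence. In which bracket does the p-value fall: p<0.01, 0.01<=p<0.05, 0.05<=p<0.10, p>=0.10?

Row totals [21, 25, 34], col totals [31, 49], n=80
χ² = (11−8.14)²/8.14 + (10−12.86)²/12.86 + (13−9.69)²/9.69 + (12−15.31)²/15.31 + (7−13.18)²/13.18 + (27−20.82)²/20.82 = 8.2184
df = 2
p-value (upper-tail) = 0.01642
→ bracket: 0.01<=p<0.05

p-value bracket: 0.01<=p<0.05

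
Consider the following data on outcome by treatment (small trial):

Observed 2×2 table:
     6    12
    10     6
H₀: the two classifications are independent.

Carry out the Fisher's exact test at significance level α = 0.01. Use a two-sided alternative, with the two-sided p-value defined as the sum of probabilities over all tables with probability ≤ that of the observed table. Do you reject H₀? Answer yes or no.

Margins: r₁=18, r₂=16, c₁=16, c₂=18, n=34
p_obs = C(18,6)·C(16,10)/C(34,16); sum pmf over tables with pmf ≤ p_obs
p-value (two-sided) = 0.16793
At α=0.01: p ≥ α → fail to reject H₀

reject H₀: no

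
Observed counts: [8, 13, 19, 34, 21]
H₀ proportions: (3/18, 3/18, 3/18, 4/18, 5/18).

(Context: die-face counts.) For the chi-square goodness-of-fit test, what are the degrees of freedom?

degrees of freedom = 4

df = k − 1 = 5 − 1 = 4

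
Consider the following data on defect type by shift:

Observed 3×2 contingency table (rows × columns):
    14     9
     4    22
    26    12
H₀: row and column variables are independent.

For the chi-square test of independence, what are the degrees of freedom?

degrees of freedom = 2

df = (r−1)(c−1) = (3−1)·(2−1) = 2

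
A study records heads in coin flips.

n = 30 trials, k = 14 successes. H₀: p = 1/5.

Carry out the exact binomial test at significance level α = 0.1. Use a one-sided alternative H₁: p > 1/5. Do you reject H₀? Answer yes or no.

Exact binomial: n=30, k=14, p₀=1/5=0.2000
P(X≥14) from Σ C(n,i)·p₀^i·(1−p₀)^(n−i)
p-value (one-sided, H₁ greater) = 0.00090
At α=0.1: p < α → reject H₀

reject H₀: yes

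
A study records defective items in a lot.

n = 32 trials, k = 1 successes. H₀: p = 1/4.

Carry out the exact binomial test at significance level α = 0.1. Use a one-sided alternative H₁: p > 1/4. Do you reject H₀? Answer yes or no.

Exact binomial: n=32, k=1, p₀=1/4=0.2500
P(X≥1) from Σ C(n,i)·p₀^i·(1−p₀)^(n−i)
p-value (one-sided, H₁ greater) = 0.99990
At α=0.1: p ≥ α → fail to reject H₀

reject H₀: no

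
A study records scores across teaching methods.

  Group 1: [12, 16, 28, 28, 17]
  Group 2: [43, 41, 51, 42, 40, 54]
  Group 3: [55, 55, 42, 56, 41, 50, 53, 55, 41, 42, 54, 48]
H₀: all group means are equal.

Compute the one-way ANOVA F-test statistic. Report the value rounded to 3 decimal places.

Group means [20.20, 45.17, 49.33], grand mean 41.913
SSB = Σnᵢ(x̄ᵢ−x̄)² = 3081.526; SSW = ΣΣ(x−x̄ᵢ)² = 812.300
MSB = 3081.526/2 = 1540.7630; MSW = 812.300/20 = 40.6150
F = MSB/MSW = 37.9358
df = (2, 20)

test statistic = 37.936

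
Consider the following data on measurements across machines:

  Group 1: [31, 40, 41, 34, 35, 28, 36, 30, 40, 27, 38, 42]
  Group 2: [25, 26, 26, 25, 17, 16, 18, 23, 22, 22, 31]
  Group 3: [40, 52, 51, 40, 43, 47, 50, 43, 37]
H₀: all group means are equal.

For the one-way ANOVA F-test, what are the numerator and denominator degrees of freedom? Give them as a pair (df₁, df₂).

degrees of freedom = [2, 29]

k = 3 groups, N = 32 total
df = (k−1, N−k) = (3−1, 32−3) = (2, 29)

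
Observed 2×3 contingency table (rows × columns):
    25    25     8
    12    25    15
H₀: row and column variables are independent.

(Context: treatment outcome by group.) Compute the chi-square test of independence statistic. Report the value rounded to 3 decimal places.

test statistic = 6.390

Row totals [58, 52], col totals [37, 50, 23], n=110
χ² = (25−19.51)²/19.51 + (25−26.36)²/26.36 + (8−12.13)²/12.13 + (12−17.49)²/17.49 + (25−23.64)²/23.64 + (15−10.87)²/10.87 = 6.3897
df = 2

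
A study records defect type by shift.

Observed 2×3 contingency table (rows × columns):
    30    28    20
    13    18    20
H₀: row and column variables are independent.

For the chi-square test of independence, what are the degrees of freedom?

degrees of freedom = 2

df = (r−1)(c−1) = (2−1)·(3−1) = 2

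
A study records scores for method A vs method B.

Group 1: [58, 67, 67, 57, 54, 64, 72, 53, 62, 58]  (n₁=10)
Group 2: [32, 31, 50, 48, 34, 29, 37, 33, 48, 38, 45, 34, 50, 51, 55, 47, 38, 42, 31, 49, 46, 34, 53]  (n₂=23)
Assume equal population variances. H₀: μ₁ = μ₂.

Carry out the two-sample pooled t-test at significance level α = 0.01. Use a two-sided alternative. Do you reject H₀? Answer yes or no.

reject H₀: yes

x̄₁=61.200, s₁=6.233, n₁=10
x̄₂=41.522, s₂=8.273, n₂=23
s_p² = [9·6.233² + 22·8.273²]/31 = 59.8496
SE = √(s_p²·(1/10+1/23)) = 2.9304
t = (61.200−41.522)/2.9304 = 6.7153
df = 31
p-value (two-sided) = 0.00000
At α=0.01: p < α → reject H₀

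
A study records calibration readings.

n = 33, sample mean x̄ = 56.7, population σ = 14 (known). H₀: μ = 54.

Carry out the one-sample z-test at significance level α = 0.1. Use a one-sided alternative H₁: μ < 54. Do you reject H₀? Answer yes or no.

reject H₀: no

SE = σ/√n = 14/√33 = 2.4371
z = (x̄−μ₀)/SE = (56.7−54)/2.4371 = 1.1079
p-value (one-sided, H₁ less) = 0.86604
At α=0.1: p ≥ α → fail to reject H₀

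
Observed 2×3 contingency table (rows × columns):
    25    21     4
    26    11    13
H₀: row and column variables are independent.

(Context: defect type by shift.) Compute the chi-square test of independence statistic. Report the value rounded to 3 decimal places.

Row totals [50, 50], col totals [51, 32, 17], n=100
χ² = (25−25.50)²/25.50 + (21−16.00)²/16.00 + (4−8.50)²/8.50 + (26−25.50)²/25.50 + (11−16.00)²/16.00 + (13−8.50)²/8.50 = 7.9093
df = 2

test statistic = 7.909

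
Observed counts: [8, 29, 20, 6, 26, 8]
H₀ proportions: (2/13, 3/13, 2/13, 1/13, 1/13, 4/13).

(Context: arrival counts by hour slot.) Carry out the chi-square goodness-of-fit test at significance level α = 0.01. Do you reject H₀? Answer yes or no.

reject H₀: yes

n = 97; E_i = n·p_i = [14.92, 22.38, 14.92, 7.46, 7.46, 29.85]
χ² = (8−14.92)²/14.92 + (29−22.38)²/22.38 + (20−14.92)²/14.92 + (6−7.46)²/7.46 + (26−7.46)²/7.46 + (8−29.85)²/29.85 = 69.2302
df = 5
p-value (upper-tail) = 0.00000
At α=0.01: p < α → reject H₀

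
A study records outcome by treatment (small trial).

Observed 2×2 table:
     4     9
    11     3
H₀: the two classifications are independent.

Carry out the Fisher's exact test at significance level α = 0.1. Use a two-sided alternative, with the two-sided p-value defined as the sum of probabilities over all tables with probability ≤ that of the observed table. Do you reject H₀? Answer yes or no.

reject H₀: yes

Margins: r₁=13, r₂=14, c₁=15, c₂=12, n=27
p_obs = C(13,4)·C(14,11)/C(27,15); sum pmf over tables with pmf ≤ p_obs
p-value (two-sided) = 0.02130
At α=0.1: p < α → reject H₀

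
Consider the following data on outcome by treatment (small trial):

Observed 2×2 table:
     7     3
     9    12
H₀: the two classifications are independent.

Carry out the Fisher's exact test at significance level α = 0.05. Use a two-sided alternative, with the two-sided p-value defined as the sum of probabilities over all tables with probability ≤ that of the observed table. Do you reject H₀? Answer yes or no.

reject H₀: no

Margins: r₁=10, r₂=21, c₁=16, c₂=15, n=31
p_obs = C(10,7)·C(21,9)/C(31,16); sum pmf over tables with pmf ≤ p_obs
p-value (two-sided) = 0.25241
At α=0.05: p ≥ α → fail to reject H₀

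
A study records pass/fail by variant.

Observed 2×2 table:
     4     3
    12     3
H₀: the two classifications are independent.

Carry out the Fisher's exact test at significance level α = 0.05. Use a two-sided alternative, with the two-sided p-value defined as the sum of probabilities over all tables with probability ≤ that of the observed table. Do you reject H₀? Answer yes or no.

reject H₀: no

Margins: r₁=7, r₂=15, c₁=16, c₂=6, n=22
p_obs = C(7,4)·C(15,12)/C(22,16); sum pmf over tables with pmf ≤ p_obs
p-value (two-sided) = 0.33408
At α=0.05: p ≥ α → fail to reject H₀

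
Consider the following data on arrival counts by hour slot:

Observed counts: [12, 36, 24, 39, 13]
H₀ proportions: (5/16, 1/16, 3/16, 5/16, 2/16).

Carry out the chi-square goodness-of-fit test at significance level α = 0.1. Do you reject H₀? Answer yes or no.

n = 124; E_i = n·p_i = [38.75, 7.75, 23.25, 38.75, 15.50]
χ² = (12−38.75)²/38.75 + (36−7.75)²/7.75 + (24−23.25)²/23.25 + (39−38.75)²/38.75 + (13−15.50)²/15.50 = 121.8710
df = 4
p-value (upper-tail) = 0.00000
At α=0.1: p < α → reject H₀

reject H₀: yes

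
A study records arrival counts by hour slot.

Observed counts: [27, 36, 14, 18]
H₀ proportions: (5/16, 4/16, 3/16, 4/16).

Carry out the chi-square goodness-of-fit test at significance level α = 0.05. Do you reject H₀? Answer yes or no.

n = 95; E_i = n·p_i = [29.69, 23.75, 17.81, 23.75]
χ² = (27−29.69)²/29.69 + (36−23.75)²/23.75 + (14−17.81)²/17.81 + (18−23.75)²/23.75 = 8.7698
df = 3
p-value (upper-tail) = 0.03251
At α=0.05: p < α → reject H₀

reject H₀: yes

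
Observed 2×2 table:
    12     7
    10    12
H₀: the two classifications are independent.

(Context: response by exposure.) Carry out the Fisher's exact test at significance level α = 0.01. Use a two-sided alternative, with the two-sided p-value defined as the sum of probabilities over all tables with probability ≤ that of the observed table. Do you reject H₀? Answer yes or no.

Margins: r₁=19, r₂=22, c₁=22, c₂=19, n=41
p_obs = C(19,12)·C(22,10)/C(41,22); sum pmf over tables with pmf ≤ p_obs
p-value (two-sided) = 0.35011
At α=0.01: p ≥ α → fail to reject H₀

reject H₀: no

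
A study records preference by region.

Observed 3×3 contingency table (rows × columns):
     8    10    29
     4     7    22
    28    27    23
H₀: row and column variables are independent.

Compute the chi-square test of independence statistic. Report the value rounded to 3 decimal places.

Row totals [47, 33, 78], col totals [40, 44, 74], n=158
χ² = (8−11.90)²/11.90 + (10−13.09)²/13.09 + (29−22.01)²/22.01 + (4−8.35)²/8.35 + (7−9.19)²/9.19 + (22−15.46)²/15.46 + (28−19.75)²/19.75 + (27−21.72)²/21.72 + (23−36.53)²/36.53 = 19.5310
df = 4

test statistic = 19.531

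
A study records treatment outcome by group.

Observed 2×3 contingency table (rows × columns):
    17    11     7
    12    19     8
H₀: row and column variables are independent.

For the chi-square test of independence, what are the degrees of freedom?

df = (r−1)(c−1) = (2−1)·(3−1) = 2

degrees of freedom = 2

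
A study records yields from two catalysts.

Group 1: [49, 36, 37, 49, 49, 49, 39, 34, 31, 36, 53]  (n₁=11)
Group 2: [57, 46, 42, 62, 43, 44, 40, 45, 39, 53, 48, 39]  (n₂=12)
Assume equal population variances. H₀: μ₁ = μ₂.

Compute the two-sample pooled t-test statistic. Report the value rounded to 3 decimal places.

test statistic = -1.427

x̄₁=42.000, s₁=7.797, n₁=11
x̄₂=46.500, s₂=7.330, n₂=12
s_p² = [10·7.797² + 11·7.330²]/21 = 57.0952
SE = √(s_p²·(1/11+1/12)) = 3.1541
t = (42.000−46.500)/3.1541 = -1.4267
df = 21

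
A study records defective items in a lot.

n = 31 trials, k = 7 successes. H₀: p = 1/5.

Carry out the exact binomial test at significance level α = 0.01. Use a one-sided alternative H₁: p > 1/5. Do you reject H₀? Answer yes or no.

Exact binomial: n=31, k=7, p₀=1/5=0.2000
P(X≥7) from Σ C(n,i)·p₀^i·(1−p₀)^(n−i)
p-value (one-sided, H₁ greater) = 0.42892
At α=0.01: p ≥ α → fail to reject H₀

reject H₀: no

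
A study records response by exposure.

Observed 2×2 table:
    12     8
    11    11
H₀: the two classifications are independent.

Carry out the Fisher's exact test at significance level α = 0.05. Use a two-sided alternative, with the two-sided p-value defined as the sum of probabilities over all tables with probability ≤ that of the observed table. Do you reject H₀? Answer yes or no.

reject H₀: no

Margins: r₁=20, r₂=22, c₁=23, c₂=19, n=42
p_obs = C(20,12)·C(22,11)/C(42,23); sum pmf over tables with pmf ≤ p_obs
p-value (two-sided) = 0.55120
At α=0.05: p ≥ α → fail to reject H₀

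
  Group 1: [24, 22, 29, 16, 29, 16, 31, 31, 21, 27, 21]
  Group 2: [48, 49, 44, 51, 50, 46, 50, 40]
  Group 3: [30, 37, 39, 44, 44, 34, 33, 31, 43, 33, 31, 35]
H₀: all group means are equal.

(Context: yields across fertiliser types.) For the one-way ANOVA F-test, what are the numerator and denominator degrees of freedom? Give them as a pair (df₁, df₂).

degrees of freedom = [2, 28]

k = 3 groups, N = 31 total
df = (k−1, N−k) = (3−1, 31−3) = (2, 28)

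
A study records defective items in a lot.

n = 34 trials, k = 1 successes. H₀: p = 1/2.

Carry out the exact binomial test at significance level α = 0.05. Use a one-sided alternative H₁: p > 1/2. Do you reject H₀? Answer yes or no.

reject H₀: no

Exact binomial: n=34, k=1, p₀=1/2=0.5000
P(X≥1) from Σ C(n,i)·p₀^i·(1−p₀)^(n−i)
p-value (one-sided, H₁ greater) = 1.00000
At α=0.05: p ≥ α → fail to reject H₀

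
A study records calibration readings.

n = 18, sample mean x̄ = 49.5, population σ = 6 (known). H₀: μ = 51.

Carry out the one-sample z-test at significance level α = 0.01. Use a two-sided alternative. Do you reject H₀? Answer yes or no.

reject H₀: no

SE = σ/√n = 6/√18 = 1.4142
z = (x̄−μ₀)/SE = (49.5−51)/1.4142 = -1.0607
p-value (two-sided) = 0.28884
At α=0.01: p ≥ α → fail to reject H₀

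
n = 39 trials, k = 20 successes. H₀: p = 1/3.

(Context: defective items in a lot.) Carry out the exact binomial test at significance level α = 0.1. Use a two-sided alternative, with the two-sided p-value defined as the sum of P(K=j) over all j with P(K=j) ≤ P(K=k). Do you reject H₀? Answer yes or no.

reject H₀: yes

Exact binomial: n=39, k=20, p₀=1/3=0.3333
P(X=j) = C(n,j)·p₀^j·(1−p₀)^(n−j); p = Σ P(X=j) over j with P(X=j) ≤ P(X=20)
p-value (two-sided) = 0.02573
At α=0.1: p < α → reject H₀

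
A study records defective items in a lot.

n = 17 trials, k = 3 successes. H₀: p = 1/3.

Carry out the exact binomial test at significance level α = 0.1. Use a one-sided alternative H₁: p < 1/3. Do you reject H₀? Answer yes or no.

Exact binomial: n=17, k=3, p₀=1/3=0.3333
P(X≤3) from Σ C(n,i)·p₀^i·(1−p₀)^(n−i)
p-value (one-sided, H₁ less) = 0.13042
At α=0.1: p ≥ α → fail to reject H₀

reject H₀: no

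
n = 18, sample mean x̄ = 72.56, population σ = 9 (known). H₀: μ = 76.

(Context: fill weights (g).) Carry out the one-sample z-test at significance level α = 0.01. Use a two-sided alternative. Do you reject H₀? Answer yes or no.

reject H₀: no

SE = σ/√n = 9/√18 = 2.1213
z = (x̄−μ₀)/SE = (72.56−76)/2.1213 = -1.6216
p-value (two-sided) = 0.10488
At α=0.01: p ≥ α → fail to reject H₀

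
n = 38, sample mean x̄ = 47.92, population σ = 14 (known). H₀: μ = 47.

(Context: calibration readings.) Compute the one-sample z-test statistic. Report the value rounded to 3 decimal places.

SE = σ/√n = 14/√38 = 2.2711
z = (x̄−μ₀)/SE = (47.92−47)/2.2711 = 0.4051

test statistic = 0.405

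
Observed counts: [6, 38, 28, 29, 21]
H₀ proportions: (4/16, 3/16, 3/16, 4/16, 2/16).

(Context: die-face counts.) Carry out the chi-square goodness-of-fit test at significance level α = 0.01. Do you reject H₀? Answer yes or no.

n = 122; E_i = n·p_i = [30.50, 22.88, 22.88, 30.50, 15.25]
χ² = (6−30.50)²/30.50 + (38−22.88)²/22.88 + (28−22.88)²/22.88 + (29−30.50)²/30.50 + (21−15.25)²/15.25 = 33.0710
df = 4
p-value (upper-tail) = 0.00000
At α=0.01: p < α → reject H₀

reject H₀: yes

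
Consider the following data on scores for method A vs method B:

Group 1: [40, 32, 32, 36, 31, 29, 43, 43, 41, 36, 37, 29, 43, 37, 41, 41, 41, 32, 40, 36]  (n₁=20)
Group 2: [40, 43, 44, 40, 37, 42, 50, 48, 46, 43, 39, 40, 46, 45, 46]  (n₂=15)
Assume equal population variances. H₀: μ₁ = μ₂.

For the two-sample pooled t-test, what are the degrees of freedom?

degrees of freedom = 33

df = n₁ + n₂ − 2 = 20 + 15 − 2 = 33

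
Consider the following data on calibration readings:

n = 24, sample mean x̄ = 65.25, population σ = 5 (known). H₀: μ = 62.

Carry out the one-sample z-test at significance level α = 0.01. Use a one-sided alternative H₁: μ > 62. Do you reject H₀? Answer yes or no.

reject H₀: yes

SE = σ/√n = 5/√24 = 1.0206
z = (x̄−μ₀)/SE = (65.25−62)/1.0206 = 3.1843
p-value (one-sided, H₁ greater) = 0.00073
At α=0.01: p < α → reject H₀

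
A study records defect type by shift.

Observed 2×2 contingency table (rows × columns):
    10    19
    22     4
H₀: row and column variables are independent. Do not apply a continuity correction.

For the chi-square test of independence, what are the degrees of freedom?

degrees of freedom = 1

df = (r−1)(c−1) = (2−1)·(2−1) = 1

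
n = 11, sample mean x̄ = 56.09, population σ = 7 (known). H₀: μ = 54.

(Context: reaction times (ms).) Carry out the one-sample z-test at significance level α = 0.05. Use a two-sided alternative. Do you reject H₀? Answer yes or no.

SE = σ/√n = 7/√11 = 2.1106
z = (x̄−μ₀)/SE = (56.09−54)/2.1106 = 0.9902
p-value (two-sided) = 0.32205
At α=0.05: p ≥ α → fail to reject H₀

reject H₀: no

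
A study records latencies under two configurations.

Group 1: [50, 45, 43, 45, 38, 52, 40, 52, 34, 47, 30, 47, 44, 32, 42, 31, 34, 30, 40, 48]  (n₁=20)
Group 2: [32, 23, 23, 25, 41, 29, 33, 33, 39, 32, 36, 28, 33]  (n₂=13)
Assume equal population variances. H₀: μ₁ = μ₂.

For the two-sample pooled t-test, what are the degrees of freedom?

df = n₁ + n₂ − 2 = 20 + 13 − 2 = 31

degrees of freedom = 31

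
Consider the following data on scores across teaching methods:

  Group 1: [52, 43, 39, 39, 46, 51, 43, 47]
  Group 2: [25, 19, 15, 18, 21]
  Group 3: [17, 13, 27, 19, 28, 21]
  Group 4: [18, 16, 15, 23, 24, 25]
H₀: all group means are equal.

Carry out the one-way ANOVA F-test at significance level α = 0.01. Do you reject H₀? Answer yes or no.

reject H₀: yes

Group means [45.00, 19.60, 20.83, 20.17], grand mean 28.160
SSB = Σnᵢ(x̄ᵢ−x̄)² = 3340.493; SSW = ΣΣ(x−x̄ᵢ)² = 488.867
MSB = 3340.493/3 = 1113.4978; MSW = 488.867/21 = 23.2794
F = MSB/MSW = 47.8320
df = (3, 21)
p-value (upper-tail) = 0.00000
At α=0.01: p < α → reject H₀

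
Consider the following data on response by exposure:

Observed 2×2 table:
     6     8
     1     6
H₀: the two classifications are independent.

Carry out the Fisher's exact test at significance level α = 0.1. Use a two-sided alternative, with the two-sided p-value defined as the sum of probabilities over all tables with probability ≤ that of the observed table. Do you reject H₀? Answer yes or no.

reject H₀: no

Margins: r₁=14, r₂=7, c₁=7, c₂=14, n=21
p_obs = C(14,6)·C(7,1)/C(21,7); sum pmf over tables with pmf ≤ p_obs
p-value (two-sided) = 0.33714
At α=0.1: p ≥ α → fail to reject H₀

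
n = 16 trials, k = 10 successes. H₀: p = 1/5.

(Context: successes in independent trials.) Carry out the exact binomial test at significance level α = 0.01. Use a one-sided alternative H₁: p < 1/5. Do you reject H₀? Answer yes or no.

Exact binomial: n=16, k=10, p₀=1/5=0.2000
P(X≤10) from Σ C(n,i)·p₀^i·(1−p₀)^(n−i)
p-value (one-sided, H₁ less) = 0.99997
At α=0.01: p ≥ α → fail to reject H₀

reject H₀: no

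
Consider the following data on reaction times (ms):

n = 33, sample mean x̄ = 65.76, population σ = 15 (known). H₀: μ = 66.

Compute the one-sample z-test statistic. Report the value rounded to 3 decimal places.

test statistic = -0.092

SE = σ/√n = 15/√33 = 2.6112
z = (x̄−μ₀)/SE = (65.76−66)/2.6112 = -0.0919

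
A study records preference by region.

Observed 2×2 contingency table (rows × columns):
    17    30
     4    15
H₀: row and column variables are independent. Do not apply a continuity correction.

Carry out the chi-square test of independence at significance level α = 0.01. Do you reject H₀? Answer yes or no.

reject H₀: no

Row totals [47, 19], col totals [21, 45], n=66
χ² = (17−14.95)²/14.95 + (30−32.05)²/32.05 + (4−6.05)²/6.05 + (15−12.95)²/12.95 = 1.4254
df = 1
p-value (upper-tail) = 0.23252
At α=0.01: p ≥ α → fail to reject H₀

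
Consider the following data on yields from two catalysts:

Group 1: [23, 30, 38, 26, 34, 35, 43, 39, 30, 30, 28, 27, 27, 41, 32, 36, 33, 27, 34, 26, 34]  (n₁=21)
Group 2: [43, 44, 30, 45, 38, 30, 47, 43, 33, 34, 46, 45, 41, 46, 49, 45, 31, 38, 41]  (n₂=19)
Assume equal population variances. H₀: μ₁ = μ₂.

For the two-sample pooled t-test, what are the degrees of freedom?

degrees of freedom = 38

df = n₁ + n₂ − 2 = 21 + 19 − 2 = 38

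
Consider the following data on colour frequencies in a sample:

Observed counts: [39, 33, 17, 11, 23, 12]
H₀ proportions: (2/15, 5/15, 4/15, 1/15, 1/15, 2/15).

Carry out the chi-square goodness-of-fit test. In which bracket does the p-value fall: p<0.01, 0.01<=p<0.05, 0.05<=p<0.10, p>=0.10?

p-value bracket: p<0.01

n = 135; E_i = n·p_i = [18.00, 45.00, 36.00, 9.00, 9.00, 18.00]
χ² = (39−18.00)²/18.00 + (33−45.00)²/45.00 + (17−36.00)²/36.00 + (11−9.00)²/9.00 + (23−9.00)²/9.00 + (12−18.00)²/18.00 = 61.9500
df = 5
p-value (upper-tail) = 0.00000
→ bracket: p<0.01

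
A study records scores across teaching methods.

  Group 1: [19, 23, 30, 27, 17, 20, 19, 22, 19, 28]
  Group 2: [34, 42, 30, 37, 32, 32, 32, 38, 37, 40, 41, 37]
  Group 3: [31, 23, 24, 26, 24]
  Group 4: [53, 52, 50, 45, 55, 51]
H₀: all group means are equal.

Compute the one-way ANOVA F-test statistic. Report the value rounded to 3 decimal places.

Group means [22.40, 36.00, 25.60, 51.00], grand mean 33.030
SSB = Σnᵢ(x̄ᵢ−x̄)² = 3449.370; SSW = ΣΣ(x−x̄ᵢ)² = 451.600
MSB = 3449.370/3 = 1149.7899; MSW = 451.600/29 = 15.5724
F = MSB/MSW = 73.8350
df = (3, 29)

test statistic = 73.835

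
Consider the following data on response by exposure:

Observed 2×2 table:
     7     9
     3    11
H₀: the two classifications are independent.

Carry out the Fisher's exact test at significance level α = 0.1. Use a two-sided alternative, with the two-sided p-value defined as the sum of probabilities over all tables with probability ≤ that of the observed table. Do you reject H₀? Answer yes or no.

reject H₀: no

Margins: r₁=16, r₂=14, c₁=10, c₂=20, n=30
p_obs = C(16,7)·C(14,3)/C(30,10); sum pmf over tables with pmf ≤ p_obs
p-value (two-sided) = 0.26024
At α=0.1: p ≥ α → fail to reject H₀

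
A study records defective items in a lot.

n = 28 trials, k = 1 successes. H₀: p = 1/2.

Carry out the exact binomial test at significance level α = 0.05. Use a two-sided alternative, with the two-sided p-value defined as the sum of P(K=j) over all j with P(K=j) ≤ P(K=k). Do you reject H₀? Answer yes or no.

reject H₀: yes

Exact binomial: n=28, k=1, p₀=1/2=0.5000
P(X=j) = C(n,j)·p₀^j·(1−p₀)^(n−j); p = Σ P(X=j) over j with P(X=j) ≤ P(X=1)
p-value (two-sided) = 0.00000
At α=0.05: p < α → reject H₀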